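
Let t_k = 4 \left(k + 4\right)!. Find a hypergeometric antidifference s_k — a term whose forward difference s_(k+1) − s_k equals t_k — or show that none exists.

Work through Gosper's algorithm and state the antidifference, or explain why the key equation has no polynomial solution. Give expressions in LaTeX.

none — t_k is not Gosper-summable

t_(k+1)/t_k = k + 5.
A = k + 5, B = 1, C = 1.
Solve (k + 5)·f(k+1) − (1)·f(k) = 1.
Bound: deg f ≤ -1.
deg f ≤ -1 is impossible — no certificate.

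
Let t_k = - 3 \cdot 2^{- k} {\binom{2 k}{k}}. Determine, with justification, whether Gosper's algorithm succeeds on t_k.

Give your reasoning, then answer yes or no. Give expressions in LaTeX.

The ratio is (2*k + 1)/(k + 1).
Normal form (A,B,C) = (2*k + 1, k + 1, 1).
f must satisfy (2*k + 1)·f(k+1) − (k)·f(k) = 1.
Bound: deg f ≤ -1.
deg f ≤ -1 is impossible — no certificate.

No — key equation has no polynomial f.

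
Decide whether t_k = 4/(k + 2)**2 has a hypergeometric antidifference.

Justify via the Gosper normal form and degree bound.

No — key equation has no polynomial f.

Ratio r(k) = (k + 2)**2/(k + 3)**2.
So A=k**2 + 4*k + 4 and B=k**2 + 6*k + 9, with C=1.
Key eq: (k**2 + 4*k + 4)·f(k+1) = (k**2 + 4*k + 4)·f(k) + (1).
Bound: deg f ≤ 0.
f = c0 ⇒ A·f(k+1) − B(k−1)·f(k) − C = -1. The system {-1 = 0} is inconsistent; no antidifference.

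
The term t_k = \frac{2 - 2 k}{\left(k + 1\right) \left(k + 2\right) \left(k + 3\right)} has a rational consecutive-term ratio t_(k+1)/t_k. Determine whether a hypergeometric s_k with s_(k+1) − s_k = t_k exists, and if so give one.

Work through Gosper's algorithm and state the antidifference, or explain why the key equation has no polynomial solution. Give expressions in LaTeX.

s_k = \frac{2 k}{\left(k + 1\right) \left(k + 2\right)}

r(k) = k*(k + 1)/((k - 1)*(k + 4)) after simplifying.
Normal form (A,B,C) = (k + 1, k + 4, k - 1).
Need (k + 1)·f(k+1) − (k + 3)·f(k) = k - 1.
From deg A=1, deg B=1, deg C=1: d=2.
A polynomial solution: f(k) = -k.
R(k) = B(k−1)·f(k)/C(k) = -k*(k + 3)/(k - 1); s_k = R·t_k = 2*k/((k + 1)*(k + 2)).
Δs = 2*(1 - k)/(k**3 + 6*k**2 + 11*k + 6), as required.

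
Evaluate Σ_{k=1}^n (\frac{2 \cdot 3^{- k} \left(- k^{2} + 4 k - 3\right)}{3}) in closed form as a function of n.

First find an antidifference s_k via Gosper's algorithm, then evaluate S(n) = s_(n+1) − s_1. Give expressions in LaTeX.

t_(k+1)/t_k = k*(k - 2)/(3*(k**2 - 4*k + 3)).
Normal form (A,B,C) = (1/3, 1, k**2 - 4*k + 3).
Set up (1/3)·f(k+1) − (1)·f(k) − (k**2 - 4*k + 3) = 0.
Degrees (0,0,2) ⇒ d ≤ 2.
Coefficient equations give f(k) = -3*(k - 2)*(k - 1)/2.
R(k) = B(k−1)·f(k)/C(k) = -3*(k - 2)/(2*(k - 3)); s_k = R·t_k = (k**2 - 3*k + 2)/3**k.
s_(k+1) − s_k = 2*(-k**2 + 4*k - 3)/(3*3**k) = t_k.
s_(n+1) = 3**(-n - 1)*n*(n - 1) and s_(1) = 0, so S(n) = 3**(-n - 1)*n*(n - 1).

S(n) = 3^{- n - 1} n \left(n - 1\right)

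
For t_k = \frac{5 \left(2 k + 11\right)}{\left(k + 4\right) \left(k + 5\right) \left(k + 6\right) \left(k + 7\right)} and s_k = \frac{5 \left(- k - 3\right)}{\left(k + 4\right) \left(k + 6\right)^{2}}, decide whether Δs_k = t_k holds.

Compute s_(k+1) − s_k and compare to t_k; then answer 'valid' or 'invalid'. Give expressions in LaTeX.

Invalid: residual \frac{15 \left(- 3 k^{2} - 35 k - 101\right)}{k^{6} + 35 k^{5} + 507 k^{4} + 3889 k^{3} + 16652 k^{2} + 37716 k + 35280} ≠ 0.

s_(k+1) = 5*(-k - 4)/((k + 5)*(k + 7)**2)
s_(k+1) − s_k = 5*(2*k**3 + 28*k**2 + 122*k + 159)/(k**6 + 35*k**5 + 507*k**4 + 3889*k**3 + 16652*k**2 + 37716*k + 35280)
(s_(k+1) − s_k) − t_k = 15*(-3*k**2 - 35*k - 101)/(k**6 + 35*k**5 + 507*k**4 + 3889*k**3 + 16652*k**2 + 37716*k + 35280)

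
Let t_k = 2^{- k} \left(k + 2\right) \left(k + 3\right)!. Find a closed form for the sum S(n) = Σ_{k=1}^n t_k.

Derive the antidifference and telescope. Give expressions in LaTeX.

S(n) = -24 + 2^{- n} \left(n + 4\right)!

The ratio is (k + 3)*(k + 4)/(2*(k + 2)).
Take A(k)=k/2 + 2, B(k)=1, C(k)=k + 2.
Solve (k/2 + 2)·f(k+1) − (1)·f(k) = k + 2.
Bound: deg f ≤ 0.
Match coefficients ⇒ f(k) = 2.
So s_k = (B(k−1)f/C)·t_k = (2/(k + 2))·t_k = 2**(1 - k)*factorial(k + 3).
Verify: (k + 2)*factorial(k + 3)/2**k matches t_k.
Evaluate: s_(n+1) = factorial(n + 4)/2**n; subtract s_(1) = 24 ⇒ S(n) = -24 + factorial(n + 4)/2**n.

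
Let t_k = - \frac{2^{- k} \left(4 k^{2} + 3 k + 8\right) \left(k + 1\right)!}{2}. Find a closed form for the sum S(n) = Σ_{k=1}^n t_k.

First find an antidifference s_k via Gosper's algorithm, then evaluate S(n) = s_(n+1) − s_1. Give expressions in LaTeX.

S(n) = \frac{2^{- n} \left(6 \cdot 2^{n} - 4 n^{3} n! - 15 n^{2} n! - 17 n n! - 6 n!\right)}{2}

Ratio r(k) = (k + 2)*(3*k + 4*(k + 1)**2 + 11)/(2*(4*k**2 + 3*k + 8)).
Gosper form: A/B · C(k+1)/C(k) with A=k/2 + 1, B=1, C=k**2 + 3*k/4 + 2.
Solve (k/2 + 1)·f(k+1) − (1)·f(k) = k**2 + 3*k/4 + 2.
From deg A=1, deg B=0, deg C=2: d=1.
Solve for f: f(k) = (4*k - 1)/2 (degree 1 ≤ 1).
Then R = B(k−1)f/C = 2*(4*k - 1)/(4*k**2 + 3*k + 8), so s_k = R(k)·t_k = -(4*k - 1)*factorial(k + 1)/2**k.
Check: Δs_k = -(4*k**2 + 3*k + 8)*factorial(k + 1)/(2*2**k). ✓
Σ_(k=1)^n t_k = s_(n+1) − s_(1) = (-2**(-n - 1)*(4*n + 3)*factorial(n + 2)) − (-3), i.e. (6*2**n - 4*n**3*factorial(n) - 15*n**2*factorial(n) - 17*n*factorial(n) - 6*factorial(n))/(2*2**n).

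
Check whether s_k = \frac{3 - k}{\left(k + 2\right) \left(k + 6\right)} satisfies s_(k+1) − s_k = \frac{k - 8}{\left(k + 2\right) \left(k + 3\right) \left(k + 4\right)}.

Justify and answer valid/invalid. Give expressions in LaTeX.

s_(k+1) = (2 - k)/((k + 3)*(k + 7))
s_(k+1) − s_k = (k**2 - 5*k - 39)/(k**4 + 18*k**3 + 113*k**2 + 288*k + 252)
(s_(k+1) − s_k) − t_k = 3*(-2*k**2 + k + 60)/(k**5 + 22*k**4 + 185*k**3 + 740*k**2 + 1404*k + 1008)

Invalid: residual \frac{3 \left(- 2 k^{2} + k + 60\right)}{k^{5} + 22 k^{4} + 185 k^{3} + 740 k^{2} + 1404 k + 1008} ≠ 0.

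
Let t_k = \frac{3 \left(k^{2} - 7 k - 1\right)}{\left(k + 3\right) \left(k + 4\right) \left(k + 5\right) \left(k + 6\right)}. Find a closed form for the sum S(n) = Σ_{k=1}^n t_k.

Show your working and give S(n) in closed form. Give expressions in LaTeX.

t_(k+1)/t_k = (k**3 - 2*k**2 - 22*k - 21)/(k**3 - 50*k - 7).
Normal form (A,B,C) = (k + 3, k + 7, k**2 - 7*k - 1).
Key eq: (k + 3)·f(k+1) = (k + 6)·f(k) + (k**2 - 7*k - 1).
d = 3 from the (1,1,2) case.
Solve for f: f(k) = k*(k**2 - 78*k + 47)/90 (degree 3 ≤ 3).
R(k) = B(k−1)·f(k)/C(k) = k*(k + 6)*(k**2 - 78*k + 47)/(90*(k**2 - 7*k - 1)); s_k = R·t_k = k*(k**2 - 78*k + 47)/(30*(k + 3)*(k + 4)*(k + 5)).
s_(k+1) − s_k = 3*(k**2 - 7*k - 1)/(k**4 + 18*k**3 + 119*k**2 + 342*k + 360) = t_k.
s_(n+1) = (n**3 - 75*n**2 - 106*n - 30)/(30*(n**3 + 15*n**2 + 74*n + 120)) and s_(1) = -1/120, so S(n) = n*(n**2 - 57*n - 70)/(24*(n**3 + 15*n**2 + 74*n + 120)).

S(n) = \frac{n \left(n^{2} - 57 n - 70\right)}{24 \left(n^{3} + 15 n^{2} + 74 n + 120\right)}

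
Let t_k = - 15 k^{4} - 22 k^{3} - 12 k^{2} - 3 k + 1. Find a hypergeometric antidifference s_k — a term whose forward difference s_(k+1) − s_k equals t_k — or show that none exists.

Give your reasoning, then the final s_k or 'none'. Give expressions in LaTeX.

r(k) = (15*k**4 + 82*k**3 + 168*k**2 + 153*k + 51)/(15*k**4 + 22*k**3 + 12*k**2 + 3*k - 1) after simplifying.
So A=1 and B=1, with C=k**4 + 22*k**3/15 + 4*k**2/5 + k/5 - 1/15.
Need (1)·f(k+1) − (1)·f(k) = k**4 + 22*k**3/15 + 4*k**2/5 + k/5 - 1/15.
From deg A=0, deg B=0, deg C=4: d=5.
Coefficient equations give f(k) = k*(3*k**4 - 2*k**3 - 2*k**2 + k - 1)/15.
So s_k = (B(k−1)f/C)·t_k = (k*(3*k**4 - 2*k**3 - 2*k**2 + k - 1)/(15*k**4 + 22*k**3 + 12*k**2 + 3*k - 1))·t_k = k*(-3*k**4 + 2*k**3 + 2*k**2 - k + 1).
s_(k+1) − s_k = -15*k**4 - 22*k**3 - 12*k**2 - 3*k + 1 = t_k.

s_k = k \left(- 3 k^{4} + 2 k^{3} + 2 k^{2} - k + 1\right)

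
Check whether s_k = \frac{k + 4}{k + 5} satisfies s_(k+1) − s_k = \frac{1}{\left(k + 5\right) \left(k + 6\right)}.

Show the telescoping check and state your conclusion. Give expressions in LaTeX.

Valid — Δs_k = t_k.

s_(k+1) = (k + 5)/(k + 6)
s_(k+1) − s_k = 1/(k**2 + 11*k + 30)
(s_(k+1) − s_k) − t_k = 0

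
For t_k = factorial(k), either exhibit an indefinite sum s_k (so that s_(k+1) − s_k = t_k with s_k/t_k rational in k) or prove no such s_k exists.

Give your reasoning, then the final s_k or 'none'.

Compute t_(k+1)/t_k: get k + 1.
Normal form (A,B,C) = (k + 1, 1, 1).
Set up (k + 1)·f(k+1) − (1)·f(k) − (1) = 0.
deg f ≤ -1 (via 1,0,0).
d = -1 < 0 ⇒ no nonzero polynomial f; not summable.

none — t_k is not Gosper-summable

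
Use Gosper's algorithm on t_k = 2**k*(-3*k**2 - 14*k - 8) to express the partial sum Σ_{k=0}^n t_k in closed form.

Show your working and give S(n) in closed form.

Step 1: r(k) = 2*(3*k**2 + 20*k + 25)/(3*k**2 + 14*k + 8).
Factor: A=2; B=1; C=k**2 + 14*k/3 + 8/3.
Set up (2)·f(k+1) − (1)·f(k) − (k**2 + 14*k/3 + 8/3) = 0.
Bound: deg f ≤ 2.
A polynomial solution: f(k) = (3*k**2 + 2*k - 2)/3.
Certificate R = B(k−1)f/C = (3*k**2 + 2*k - 2)/((k + 4)*(3*k + 2)) gives s_k = 2**k*(-3*k**2 - 2*k + 2).
s_(k+1) − s_k = 2**k*(-3*k**2 - 14*k - 8) = t_k.
Telescope: S(n) = s_(n+1) − s_(0) = 2**(n + 1)*(-3*n**2 - 8*n - 3) − (2) = -6*2**n*n**2 - 16*2**n*n - 6*2**n - 2.

S(n) = -6*2**n*n**2 - 16*2**n*n - 6*2**n - 2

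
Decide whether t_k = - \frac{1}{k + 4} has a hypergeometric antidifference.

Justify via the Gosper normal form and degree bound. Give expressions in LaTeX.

No. Not Gosper-summable.

Compute t_(k+1)/t_k: get (k + 4)/(k + 5).
So A=k + 4 and B=k + 5, with C=1.
Solve (k + 4)·f(k+1) − (k + 4)·f(k) = 1.
From deg A=1, deg B=1, deg C=0: d=0.
Write f(k) = c0. Then LHS − RHS = -1, requiring -1 = 0: contradictory. No certificate.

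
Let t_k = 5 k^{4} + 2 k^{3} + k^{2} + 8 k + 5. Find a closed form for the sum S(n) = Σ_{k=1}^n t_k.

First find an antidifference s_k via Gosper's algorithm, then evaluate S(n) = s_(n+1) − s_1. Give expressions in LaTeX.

Compute t_(k+1)/t_k: get (5*k**4 + 22*k**3 + 37*k**2 + 36*k + 21)/(5*k**4 + 2*k**3 + k**2 + 8*k + 5).
So A=1 and B=1, with C=k**4 + 2*k**3/5 + k**2/5 + 8*k/5 + 1.
f must satisfy (1)·f(k+1) − (1)·f(k) = k**4 + 2*k**3/5 + k**2/5 + 8*k/5 + 1.
Degrees (0,0,4) ⇒ d ≤ 5.
Coefficient equations give f(k) = k*(k**4 - 2*k**3 + k**2 + 4*k + 1)/5.
Certificate R = B(k−1)f/C = k*(k**4 - 2*k**3 + k**2 + 4*k + 1)/(5*k**4 + 2*k**3 + k**2 + 8*k + 5) gives s_k = k*(k**4 - 2*k**3 + k**2 + 4*k + 1).
Δs = 5*k**4 + 2*k**3 + k**2 + 8*k + 5, as required.
s_(n+1) = n**5 + 3*n**4 + 3*n**3 + 5*n**2 + 9*n + 5 and s_(1) = 5, so S(n) = n*(n**4 + 3*n**3 + 3*n**2 + 5*n + 9).

S(n) = n \left(n^{4} + 3 n^{3} + 3 n^{2} + 5 n + 9\right)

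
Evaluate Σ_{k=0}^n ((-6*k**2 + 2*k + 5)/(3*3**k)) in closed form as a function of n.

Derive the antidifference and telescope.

S(n) = 3**(-n - 1)*(3*n**2 + 8*n + 5)

Step 1: r(k) = (6*k**2 + 10*k - 1)/(3*(6*k**2 - 2*k - 5)).
Gosper form: A/B · C(k+1)/C(k) with A=1/3, B=1, C=k**2 - k/3 - 5/6.
Need (1/3)·f(k+1) − (1)·f(k) = k**2 - k/3 - 5/6.
d = 2 from the (0,0,2) case.
Coefficient equations give f(k) = -k*(3*k + 2)/2.
R(k) = B(k−1)·f(k)/C(k) = -3*k*(3*k + 2)/(6*k**2 - 2*k - 5); s_k = R·t_k = k*(3*k + 2)/3**k.
Δs = (-6*k**2 + 2*k + 5)/(3*3**k), as required.
Σ_(k=0)^n t_k = s_(n+1) − s_(0) = (3**(-n - 1)*(3*n**2 + 8*n + 5)) − (0), i.e. 3**(-n - 1)*(3*n**2 + 8*n + 5).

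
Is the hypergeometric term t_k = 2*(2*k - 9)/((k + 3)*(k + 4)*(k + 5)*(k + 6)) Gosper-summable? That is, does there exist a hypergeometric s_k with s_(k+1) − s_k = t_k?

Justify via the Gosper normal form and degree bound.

r(k) = (k + 3)*(2*k - 7)/((k + 7)*(2*k - 9)) after simplifying.
Gosper form: A/B · C(k+1)/C(k) with A=k + 3, B=k + 7, C=k - 9/2.
f must satisfy (k + 3)·f(k+1) − (k + 6)·f(k) = k - 9/2.
deg f ≤ 3 (via 1,1,1).
Solve for f: f(k) = -k*(k**2 + 12*k + 77)/60 (degree 3 ≤ 3).
R(k) = B(k−1)·f(k)/C(k) = -k*(k + 6)*(k**2 + 12*k + 77)/(30*(2*k - 9)); s_k = R·t_k = k*(-k**2 - 12*k - 77)/(15*(k + 3)*(k + 4)*(k + 5)).
s_(k+1) − s_k = 2*(2*k - 9)/(k**4 + 18*k**3 + 119*k**2 + 342*k + 360) = t_k.

Yes. s_k = k*(-k**2 - 12*k - 77)/(15*(k + 3)*(k + 4)*(k + 5)).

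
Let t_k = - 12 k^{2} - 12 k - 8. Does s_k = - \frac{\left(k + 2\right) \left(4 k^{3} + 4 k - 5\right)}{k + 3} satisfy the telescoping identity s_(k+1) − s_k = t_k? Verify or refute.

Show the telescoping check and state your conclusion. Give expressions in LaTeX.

s_(k+1) = -(k + 3)*(4*k + 4*(k + 1)**3 - 1)/(k + 4)
s_(k+1) − s_k = (-12*k**4 - 88*k**3 - 188*k**2 - 160*k - 67)/(k**2 + 7*k + 12)
(s_(k+1) − s_k) − t_k = (8*k**3 + 48*k**2 + 40*k + 29)/(k**2 + 7*k + 12)

Invalid: residual \frac{8 k^{3} + 48 k^{2} + 40 k + 29}{k^{2} + 7 k + 12} ≠ 0.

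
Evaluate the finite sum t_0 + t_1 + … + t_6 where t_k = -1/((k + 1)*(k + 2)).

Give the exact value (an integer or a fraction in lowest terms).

Σ = -7/8

Step 1: r(k) = (k + 1)/(k + 3).
Factor: A=k + 1; B=k + 3; C=1.
f must satisfy (k + 1)·f(k+1) − (k + 2)·f(k) = 1.
From deg A=1, deg B=1, deg C=0: d=1.
Coefficient equations give f(k) = k.
Then R = B(k−1)f/C = k*(k + 2), so s_k = R(k)·t_k = -k/(k + 1).
Δs = -1/(k**2 + 3*k + 2), as required.
Sum = s_(7) − s_(0); s_(7) = -7/8, s_(0) = 0 ⇒ -7/8.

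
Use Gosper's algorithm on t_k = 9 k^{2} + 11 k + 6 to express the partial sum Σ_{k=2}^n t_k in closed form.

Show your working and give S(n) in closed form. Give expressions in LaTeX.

S(n) = 3 n^{3} + 10 n^{2} + 13 n - 26

The ratio is (9*k**2 + 29*k + 26)/(9*k**2 + 11*k + 6).
A = 1, B = 1, C = k**2 + 11*k/9 + 2/3.
Set up (1)·f(k+1) − (1)·f(k) − (k**2 + 11*k/9 + 2/3) = 0.
Bound: deg f ≤ 3.
Solving with deg f ≤ 3: f(k) = k*(3*k**2 + k + 2)/9.
Certificate R = B(k−1)f/C = k*(3*k**2 + k + 2)/(9*k**2 + 11*k + 6) gives s_k = k*(3*k**2 + k + 2).
Δs = 9*k**2 + 11*k + 6, as required.
Evaluate: s_(n+1) = 3*n**3 + 10*n**2 + 13*n + 6; subtract s_(2) = 32 ⇒ S(n) = 3*n**3 + 10*n**2 + 13*n - 26.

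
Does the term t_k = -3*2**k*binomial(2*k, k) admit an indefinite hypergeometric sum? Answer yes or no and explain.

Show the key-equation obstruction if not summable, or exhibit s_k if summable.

The ratio is 4*(2*k + 1)/(k + 1).
So A=8*k + 4 and B=k + 1, with C=1.
Key eq: (8*k + 4)·f(k+1) = (k)·f(k) + (1).
From deg A=1, deg B=1, deg C=0: d=-1.
Bound -1 < 0, so the key equation has no polynomial solution.

No. Not Gosper-summable.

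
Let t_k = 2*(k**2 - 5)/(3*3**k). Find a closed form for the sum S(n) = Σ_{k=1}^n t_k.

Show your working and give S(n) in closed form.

Compute t_(k+1)/t_k: get ((k + 1)**2 - 5)/(3*(k**2 - 5)).
Gosper form: A/B · C(k+1)/C(k) with A=1/3, B=1, C=k**2 - 5.
Key eq: (1/3)·f(k+1) = (1)·f(k) + (k**2 - 5).
Degrees (0,0,2) ⇒ d ≤ 2.
Solve for f: f(k) = -3*(k**2 + k - 4)/2 (degree 2 ≤ 2).
R(k) = B(k−1)·f(k)/C(k) = -3*(k**2 + k - 4)/(2*(k**2 - 5)); s_k = R·t_k = (-k**2 - k + 4)/3**k.
Check: Δs_k = 2*(k**2 - 5)/(3*3**k). ✓
Σ_(k=1)^n t_k = s_(n+1) − s_(1) = (3**(-n - 1)*(-n**2 - 3*n + 2)) − (2/3), i.e. 3**(-n - 1)*(-2*3**n - n**2 - 3*n + 2).

S(n) = 3**(-n - 1)*(-2*3**n - n**2 - 3*n + 2)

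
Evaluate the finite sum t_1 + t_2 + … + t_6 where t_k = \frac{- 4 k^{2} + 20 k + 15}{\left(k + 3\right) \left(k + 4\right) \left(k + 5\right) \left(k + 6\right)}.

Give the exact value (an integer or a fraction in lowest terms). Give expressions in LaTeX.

Σ = 53/660

r(k) = (4*k**3 - 67*k - 93)/(4*k**3 + 8*k**2 - 155*k - 105) after simplifying.
So A=k + 3 and B=k + 7, with C=k**2 - 5*k - 15/4.
f must satisfy (k + 3)·f(k+1) − (k + 6)·f(k) = k**2 - 5*k - 15/4.
Bound: deg f ≤ 3.
Solve for f: f(k) = k*(k**2 - 68*k - 33)/80 (degree 3 ≤ 3).
R(k) = B(k−1)·f(k)/C(k) = k*(k + 6)*(k**2 - 68*k - 33)/(20*(4*k**2 - 20*k - 15)); s_k = R·t_k = k*(-k**2 + 68*k + 33)/(20*(k + 3)*(k + 4)*(k + 5)).
Δs = (-4*k**2 + 20*k + 15)/(k**4 + 18*k**3 + 119*k**2 + 342*k + 360), as required.
Telescoping: Σ = s_(7) − s_(1) = 161/1320 − (1/24) = 53/660.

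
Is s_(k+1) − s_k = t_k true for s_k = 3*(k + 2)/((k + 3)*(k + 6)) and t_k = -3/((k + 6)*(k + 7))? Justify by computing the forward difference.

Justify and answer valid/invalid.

Invalid: residual 6*(k + 5)/(k**4 + 20*k**3 + 145*k**2 + 450*k + 504) ≠ 0.

s_(k+1) = 3*(k + 3)/((k + 4)*(k + 7))
s_(k+1) − s_k = 3*(-k**2 - 5*k - 2)/(k**4 + 20*k**3 + 145*k**2 + 450*k + 504)
(s_(k+1) − s_k) − t_k = 6*(k + 5)/(k**4 + 20*k**3 + 145*k**2 + 450*k + 504)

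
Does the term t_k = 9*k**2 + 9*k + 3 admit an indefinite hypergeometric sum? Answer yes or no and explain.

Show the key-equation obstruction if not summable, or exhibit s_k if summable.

r(k) = (3*k**2 + 9*k + 7)/(3*k**2 + 3*k + 1) after simplifying.
A = 1, B = 1, C = k**2 + k + 1/3.
Key eq: (1)·f(k+1) = (1)·f(k) + (k**2 + k + 1/3).
Degrees (0,0,2) ⇒ d ≤ 3.
Solving with deg f ≤ 3: f(k) = k**3/3.
Get s_k = R·t_k = 3*k**3 with R(k) = B(k−1)f(k)/C(k) = k**3/(3*k**2 + 3*k + 1).
Check: Δs_k = -3*k**3 + 3*(k + 1)**3. ✓

Yes. s_k = 3*k**3.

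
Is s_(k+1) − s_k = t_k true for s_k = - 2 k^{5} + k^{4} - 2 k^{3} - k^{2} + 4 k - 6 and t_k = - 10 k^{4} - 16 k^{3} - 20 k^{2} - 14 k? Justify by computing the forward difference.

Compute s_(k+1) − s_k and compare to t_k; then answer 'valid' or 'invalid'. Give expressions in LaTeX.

Valid: the claim telescopes to t_k.

s_(k+1) = -2*k**5 - 9*k**4 - 18*k**3 - 21*k**2 - 10*k - 6
s_(k+1) − s_k = 2*k*(-5*k**3 - 8*k**2 - 10*k - 7)
(s_(k+1) − s_k) − t_k = 0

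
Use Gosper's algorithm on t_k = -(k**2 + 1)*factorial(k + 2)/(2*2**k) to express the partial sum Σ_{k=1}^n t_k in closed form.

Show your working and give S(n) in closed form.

S(n) = -3 - n*factorial(n + 3)/(2*2**n) + factorial(n + 3)/(2*2**n)

t_(k+1)/t_k = (k + 3)*((k + 1)**2 + 1)/(2*(k**2 + 1)).
Normal form (A,B,C) = (k/2 + 3/2, 1, k**2 + 1).
Key eq: (k/2 + 3/2)·f(k+1) = (1)·f(k) + (k**2 + 1).
From deg A=1, deg B=0, deg C=2: d=1.
Coefficient equations give f(k) = 2*(k - 2).
Certificate R = B(k−1)f/C = 2*(k - 2)/(k**2 + 1) gives s_k = -(k - 2)*factorial(k + 2)/2**k.
Verify: -(k**2 + 1)*factorial(k + 2)/(2*2**k) matches t_k.
Telescope: S(n) = s_(n+1) − s_(1) = -2**(-n - 1)*(n - 1)*factorial(n + 3) − (3) = -3 - n*factorial(n + 3)/(2*2**n) + factorial(n + 3)/(2*2**n).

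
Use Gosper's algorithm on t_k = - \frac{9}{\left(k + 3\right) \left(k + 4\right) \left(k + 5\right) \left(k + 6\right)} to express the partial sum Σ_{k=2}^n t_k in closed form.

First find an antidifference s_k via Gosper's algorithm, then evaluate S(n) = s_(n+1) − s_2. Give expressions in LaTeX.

S(n) = \frac{- n^{3} - 15 n^{2} - 74 n + 90}{70 \left(n^{3} + 15 n^{2} + 74 n + 120\right)}

Compute t_(k+1)/t_k: get (k + 3)/(k + 7).
Normal form (A,B,C) = (k + 3, k + 7, 1).
f must satisfy (k + 3)·f(k+1) − (k + 6)·f(k) = 1.
d = 3 from the (1,1,0) case.
A polynomial solution: f(k) = k*(k**2 + 12*k + 47)/180.
Certificate R = B(k−1)f/C = k*(k + 6)*(k**2 + 12*k + 47)/180 gives s_k = k*(-k**2 - 12*k - 47)/(20*(k + 3)*(k + 4)*(k + 5)).
s_(k+1) − s_k = -9/(k**4 + 18*k**3 + 119*k**2 + 342*k + 360) = t_k.
Σ_(k=2)^n t_k = s_(n+1) − s_(2) = ((-n**3 - 15*n**2 - 74*n - 60)/(20*(n**3 + 15*n**2 + 74*n + 120))) − (-1/28), i.e. (-n**3 - 15*n**2 - 74*n + 90)/(70*(n**3 + 15*n**2 + 74*n + 120)).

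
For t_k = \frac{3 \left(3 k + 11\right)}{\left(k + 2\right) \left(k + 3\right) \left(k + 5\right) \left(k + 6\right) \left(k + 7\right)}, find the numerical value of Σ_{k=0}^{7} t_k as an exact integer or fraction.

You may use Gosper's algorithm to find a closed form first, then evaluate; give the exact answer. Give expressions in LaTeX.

Step 1: r(k) = (k + 2)*(k + 5)*(3*k + 14)/((k + 4)*(k + 8)*(3*k + 11)).
Factor: A=k + 2; B=k + 8; C=k**2 + 23*k/3 + 44/3.
Key eq: (k + 2)·f(k+1) = (k + 7)·f(k) + (k**2 + 23*k/3 + 44/3).
Bound: deg f ≤ 5.
A polynomial solution: f(k) = k*(k + 3)*(k + 4)*(k**2 + 13*k + 52)/180.
Certificate R = B(k−1)f/C = k*(k + 3)*(k + 7)*(k**2 + 13*k + 52)/(60*(3*k + 11)) gives s_k = k*(k**2 + 13*k + 52)/(20*(k**3 + 13*k**2 + 52*k + 60)).
Verify: 3*(3*k + 11)/(k**5 + 23*k**4 + 203*k**3 + 853*k**2 + 1692*k + 1260) matches t_k.
Sum = s_(8) − s_(0); s_(8) = 22/455, s_(0) = 0 ⇒ 22/455.

Σ = 22/455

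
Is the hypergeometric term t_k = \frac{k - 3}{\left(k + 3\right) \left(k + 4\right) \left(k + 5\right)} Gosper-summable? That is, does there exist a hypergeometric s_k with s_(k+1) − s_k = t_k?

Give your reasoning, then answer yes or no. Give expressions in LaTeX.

Yes. s_k = - \frac{k}{\left(k + 3\right) \left(k + 4\right)}.

Ratio r(k) = (k - 2)*(k + 3)/((k - 3)*(k + 6)).
Normal form (A,B,C) = (k + 3, k + 6, k - 3).
Solve (k + 3)·f(k+1) − (k + 5)·f(k) = k - 3.
From deg A=1, deg B=1, deg C=1: d=2.
Solving with deg f ≤ 2: f(k) = -k.
So s_k = (B(k−1)f/C)·t_k = (-k*(k + 5)/(k - 3))·t_k = -k/((k + 3)*(k + 4)).
Verify: (k - 3)/(k**3 + 12*k**2 + 47*k + 60) matches t_k.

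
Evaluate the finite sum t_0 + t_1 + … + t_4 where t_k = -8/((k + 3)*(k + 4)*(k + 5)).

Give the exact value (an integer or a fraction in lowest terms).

Ratio r(k) = (k + 3)/(k + 6).
So A=k + 3 and B=k + 6, with C=1.
Key eq: (k + 3)·f(k+1) = (k + 5)·f(k) + (1).
deg f ≤ 2 (via 1,1,0).
Solving with deg f ≤ 2: f(k) = k*(k + 7)/24.
So s_k = (B(k−1)f/C)·t_k = (k*(k + 5)*(k + 7)/24)·t_k = k*(-k - 7)/(3*(k + 3)*(k + 4)).
Check: Δs_k = -8/(k**3 + 12*k**2 + 47*k + 60). ✓
Telescoping: Σ = s_(5) − s_(0) = -5/18 − (0) = -5/18.

Σ = -5/18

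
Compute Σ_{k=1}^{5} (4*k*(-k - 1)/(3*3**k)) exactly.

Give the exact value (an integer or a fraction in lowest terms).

Step 1: r(k) = (k + 2)/(3*k).
Gosper form: A/B · C(k+1)/C(k) with A=1/3, B=1, C=k**2 + k.
Need (1/3)·f(k+1) − (1)·f(k) = k**2 + k.
Degrees (0,0,2) ⇒ d ≤ 2.
Match coefficients ⇒ f(k) = -3*(2*k**2 + 4*k + 3)/4.
Get s_k = R·t_k = (2*k**2 + 4*k + 3)/3**k with R(k) = B(k−1)f(k)/C(k) = -3*(2*k**2 + 4*k + 3)/(4*k*(k + 1)).
Verify: 4*k*(-k - 1)/(3*3**k) matches t_k.
Evaluate s at k=6 and k=1: 11/81 and 3; difference -232/81.

Σ = -232/81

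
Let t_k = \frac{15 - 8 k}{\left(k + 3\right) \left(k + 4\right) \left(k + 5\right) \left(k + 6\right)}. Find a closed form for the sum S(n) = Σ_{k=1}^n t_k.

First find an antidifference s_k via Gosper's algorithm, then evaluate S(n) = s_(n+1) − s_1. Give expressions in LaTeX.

r(k) = (k + 3)*(8*k - 7)/((k + 7)*(8*k - 15)) after simplifying.
So A=k + 3 and B=k + 7, with C=k - 15/8.
Set up (k + 3)·f(k+1) − (k + 6)·f(k) − (k - 15/8) = 0.
Bound: deg f ≤ 3.
Solve for f: f(k) = -k*(k**2 + 12*k + 287)/480 (degree 3 ≤ 3).
So s_k = (B(k−1)f/C)·t_k = (-k*(k + 6)*(k**2 + 12*k + 287)/(60*(8*k - 15)))·t_k = k*(k**2 + 12*k + 287)/(60*(k + 3)*(k + 4)*(k + 5)).
s_(k+1) − s_k = (15 - 8*k)/(k**4 + 18*k**3 + 119*k**2 + 342*k + 360) = t_k.
Telescope: S(n) = s_(n+1) − s_(1) = (n**3 + 15*n**2 + 314*n + 300)/(60*(n**3 + 15*n**2 + 74*n + 120)) − (1/24) = n*(-n**2 - 15*n + 86)/(40*(n**3 + 15*n**2 + 74*n + 120)).

S(n) = \frac{n \left(- n^{2} - 15 n + 86\right)}{40 \left(n^{3} + 15 n^{2} + 74 n + 120\right)}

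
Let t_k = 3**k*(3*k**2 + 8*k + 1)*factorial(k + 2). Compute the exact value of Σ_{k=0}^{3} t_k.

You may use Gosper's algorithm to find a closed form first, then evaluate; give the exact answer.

r(k) = 3*(3*k**3 + 23*k**2 + 54*k + 36)/(3*k**2 + 8*k + 1) after simplifying.
A = 3*k + 9, B = 1, C = k**2 + 8*k/3 + 1/3.
Set up (3*k + 9)·f(k+1) − (1)·f(k) − (k**2 + 8*k/3 + 1/3) = 0.
Degrees (1,0,2) ⇒ d ≤ 1.
Match coefficients ⇒ f(k) = (k - 1)/3.
Get s_k = R·t_k = 3**k*(k - 1)*factorial(k + 2) with R(k) = B(k−1)f(k)/C(k) = (k - 1)/(3*k**2 + 8*k + 1).
Verify: 3**k*(3*k**2 + 8*k + 1)*factorial(k + 2) matches t_k.
Sum = s_(4) − s_(0); s_(4) = 174960, s_(0) = -2 ⇒ 174962.

Σ = 174962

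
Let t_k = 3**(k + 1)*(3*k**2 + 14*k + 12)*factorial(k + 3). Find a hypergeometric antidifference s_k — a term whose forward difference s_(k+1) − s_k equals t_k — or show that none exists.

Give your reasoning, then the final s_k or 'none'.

s_k = 3**(k + 1)*k*factorial(k + 3)

Compute t_(k+1)/t_k: get 3*(3*k**3 + 32*k**2 + 109*k + 116)/(3*k**2 + 14*k + 12).
Normal form (A,B,C) = (3*k + 12, 1, k**2 + 14*k/3 + 4).
Set up (3*k + 12)·f(k+1) − (1)·f(k) − (k**2 + 14*k/3 + 4) = 0.
Bound: deg f ≤ 1.
Solve for f: f(k) = k/3 (degree 1 ≤ 1).
Certificate R = B(k−1)f/C = k/(3*k**2 + 14*k + 12) gives s_k = 3**(k + 1)*k*factorial(k + 3).
Δs = 3**(k + 1)*(3*k**2 + 14*k + 12)*factorial(k + 3), as required.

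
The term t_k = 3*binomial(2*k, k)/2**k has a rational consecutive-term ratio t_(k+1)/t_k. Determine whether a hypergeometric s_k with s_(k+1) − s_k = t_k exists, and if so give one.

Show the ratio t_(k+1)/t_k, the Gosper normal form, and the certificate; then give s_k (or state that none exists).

no hypergeometric antidifference exists

t_(k+1)/t_k = (2*k + 1)/(k + 1).
A = 2*k + 1, B = k + 1, C = 1.
Need (2*k + 1)·f(k+1) − (k)·f(k) = 1.
From deg A=1, deg B=1, deg C=0: d=-1.
Negative degree bound (-1): no f exists, t_k not Gosper-summable.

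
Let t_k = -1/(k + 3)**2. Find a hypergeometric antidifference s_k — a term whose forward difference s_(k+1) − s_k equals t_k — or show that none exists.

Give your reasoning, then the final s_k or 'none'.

none (Gosper's algorithm certifies no s_k)

r(k) = (k + 3)**2/(k + 4)**2 after simplifying.
So A=k**2 + 6*k + 9 and B=k**2 + 8*k + 16, with C=1.
f must satisfy (k**2 + 6*k + 9)·f(k+1) − (k**2 + 6*k + 9)·f(k) = 1.
Degrees (2,2,0) ⇒ d ≤ 0.
Generic f = c0 gives residual -1; -1 = 0 cannot hold, so t_k is not Gosper-summable.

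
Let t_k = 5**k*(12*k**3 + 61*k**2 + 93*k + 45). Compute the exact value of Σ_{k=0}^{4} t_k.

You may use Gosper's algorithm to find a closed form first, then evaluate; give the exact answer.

Σ = 1515625

Compute t_(k+1)/t_k: get 5*(12*k**3 + 97*k**2 + 251*k + 211)/(12*k**3 + 61*k**2 + 93*k + 45).
A = 5, B = 1, C = k**3 + 61*k**2/12 + 31*k/4 + 15/4.
Set up (5)·f(k+1) − (1)·f(k) − (k**3 + 61*k**2/12 + 31*k/4 + 15/4) = 0.
deg f ≤ 3 (via 0,0,3).
Match coefficients ⇒ f(k) = k*(3*k**2 + 4*k + 2)/12.
Get s_k = R·t_k = 5**k*k*(3*k**2 + 4*k + 2) with R(k) = B(k−1)f(k)/C(k) = k*(3*k**2 + 4*k + 2)/(12*k**3 + 61*k**2 + 93*k + 45).
Verify: 5**k*(12*k**3 + 61*k**2 + 93*k + 45) matches t_k.
Sum = s_(5) − s_(0); s_(5) = 1515625, s_(0) = 0 ⇒ 1515625.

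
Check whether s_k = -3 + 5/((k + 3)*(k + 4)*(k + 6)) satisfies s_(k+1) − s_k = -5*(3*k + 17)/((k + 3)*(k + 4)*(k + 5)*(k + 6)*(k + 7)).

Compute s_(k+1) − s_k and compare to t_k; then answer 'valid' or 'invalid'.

s_(k+1) = -3 + 5/((k + 4)*(k + 5)*(k + 7))
s_(k+1) − s_k = 5*(-3*k - 17)/(k**5 + 25*k**4 + 245*k**3 + 1175*k**2 + 2754*k + 2520)
(s_(k+1) − s_k) − t_k = 0

valid; difference matches t_k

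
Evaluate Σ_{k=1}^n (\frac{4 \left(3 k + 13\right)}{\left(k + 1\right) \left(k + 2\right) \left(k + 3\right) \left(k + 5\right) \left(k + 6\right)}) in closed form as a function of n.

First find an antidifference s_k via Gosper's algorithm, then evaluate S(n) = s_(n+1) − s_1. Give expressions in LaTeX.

S(n) = \frac{n \left(n^{2} + 11 n + 36\right)}{9 \left(n^{3} + 11 n^{2} + 36 n + 36\right)}

r(k) = (k + 1)*(k + 5)*(3*k + 16)/((k + 4)*(k + 7)*(3*k + 13)) after simplifying.
Normal form (A,B,C) = (k + 1, k + 7, k**2 + 25*k/3 + 52/3).
Need (k + 1)·f(k+1) − (k + 6)·f(k) = k**2 + 25*k/3 + 52/3.
deg f ≤ 5 (via 1,1,2).
Solving with deg f ≤ 5: f(k) = k*(k + 3)*(k + 4)*(k**2 + 8*k + 17)/30.
Then R = B(k−1)f/C = k*(k + 3)*(k + 6)*(k**2 + 8*k + 17)/(10*(3*k + 13)), so s_k = R(k)·t_k = 2*k*(k**2 + 8*k + 17)/(5*(k**3 + 8*k**2 + 17*k + 10)).
Verify: 4*(3*k + 13)/(k**5 + 17*k**4 + 107*k**3 + 307*k**2 + 396*k + 180) matches t_k.
Evaluate: s_(n+1) = 2*(n**3 + 11*n**2 + 36*n + 26)/(5*(n**3 + 11*n**2 + 36*n + 36)); subtract s_(1) = 13/45 ⇒ S(n) = n*(n**2 + 11*n + 36)/(9*(n**3 + 11*n**2 + 36*n + 36)).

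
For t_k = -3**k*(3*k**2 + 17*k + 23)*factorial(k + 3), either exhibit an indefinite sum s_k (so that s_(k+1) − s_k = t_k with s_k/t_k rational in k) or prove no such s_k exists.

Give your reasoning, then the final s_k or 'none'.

s_k = -3**k*(k + 1)*factorial(k + 3)

Step 1: r(k) = 3*(3*k**3 + 35*k**2 + 135*k + 172)/(3*k**2 + 17*k + 23).
Normal form (A,B,C) = (3*k + 12, 1, k**2 + 17*k/3 + 23/3).
f must satisfy (3*k + 12)·f(k+1) − (1)·f(k) = k**2 + 17*k/3 + 23/3.
Degrees (1,0,2) ⇒ d ≤ 1.
A polynomial solution: f(k) = (k + 1)/3.
Get s_k = R·t_k = -3**k*(k + 1)*factorial(k + 3) with R(k) = B(k−1)f(k)/C(k) = (k + 1)/(3*k**2 + 17*k + 23).
s_(k+1) − s_k = -3**k*(3*k**2 + 17*k + 23)*factorial(k + 3) = t_k.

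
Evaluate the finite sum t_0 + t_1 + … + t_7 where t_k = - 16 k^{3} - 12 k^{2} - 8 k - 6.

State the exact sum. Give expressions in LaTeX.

Σ = -14496

Step 1: r(k) = (8*k**3 + 30*k**2 + 40*k + 21)/(8*k**3 + 6*k**2 + 4*k + 3).
So A=1 and B=1, with C=k**3 + 3*k**2/4 + k/2 + 3/8.
Need (1)·f(k+1) − (1)·f(k) = k**3 + 3*k**2/4 + k/2 + 3/8.
Bound: deg f ≤ 4.
Coefficient equations give f(k) = k*(2*k**3 - 2*k**2 + k + 2)/8.
Get s_k = R·t_k = 2*k*(-2*k**3 + 2*k**2 - k - 2) with R(k) = B(k−1)f(k)/C(k) = k*(2*k**3 - 2*k**2 + k + 2)/((4*k + 3)*(2*k**2 + 1)).
Check: Δs_k = -16*k**3 - 12*k**2 - 8*k - 6. ✓
Evaluate s at k=8 and k=0: -14496 and 0; difference -14496.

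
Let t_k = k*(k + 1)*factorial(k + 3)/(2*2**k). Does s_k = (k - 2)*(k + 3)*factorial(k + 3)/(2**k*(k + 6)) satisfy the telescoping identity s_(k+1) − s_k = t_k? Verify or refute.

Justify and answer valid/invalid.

s_(k+1) = (k - 1)*(k + 4)*factorial(k + 4)/(2*2**k*(k + 7))
s_(k+1) − s_k = (k**4 + 11*k**3 + 34*k**2 + 30*k - 12)*factorial(k + 3)/(2*2**k*(k + 6)*(k + 7))
(s_(k+1) − s_k) − t_k = -3*(k**3 + 7*k**2 + 4*k + 4)*factorial(k + 3)/(2*2**k*(k + 6)*(k + 7))

Invalid: residual -3*(k**3 + 7*k**2 + 4*k + 4)*factorial(k + 3)/(2*2**k*(k + 6)*(k + 7)) ≠ 0.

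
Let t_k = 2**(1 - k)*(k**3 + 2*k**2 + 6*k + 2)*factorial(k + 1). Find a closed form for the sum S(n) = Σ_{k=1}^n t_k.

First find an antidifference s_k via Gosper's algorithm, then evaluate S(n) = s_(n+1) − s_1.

Compute t_(k+1)/t_k: get (k**4 + 7*k**3 + 23*k**2 + 37*k + 22)/(2*(k**3 + 2*k**2 + 6*k + 2)).
Gosper form: A/B · C(k+1)/C(k) with A=k/2 + 1, B=1, C=k**3 + 2*k**2 + 6*k + 2.
f must satisfy (k/2 + 1)·f(k+1) − (1)·f(k) = k**3 + 2*k**2 + 6*k + 2.
deg f ≤ 2 (via 1,0,3).
Solve for f: f(k) = 2*(k**2 + 1) (degree 2 ≤ 2).
Certificate R = B(k−1)f/C = 2*(k**2 + 1)/(k**3 + 2*k**2 + 6*k + 2) gives s_k = 2**(2 - k)*(k**2 + 1)*factorial(k + 1).
Δs = 2**(1 - k)*(k**3 + 2*k**2 + 6*k + 2)*factorial(k + 1), as required.
Σ_(k=1)^n t_k = s_(n+1) − s_(1) = (2**(1 - n)*(n**2 + 2*n + 2)*factorial(n + 2)) − (8), i.e. 2**(1 - n)*(-2**(n + 2) + n**4*factorial(n) + 5*n**3*factorial(n) + 10*n**2*factorial(n) + 10*n*factorial(n) + 4*factorial(n)).

S(n) = 2**(1 - n)*(-2**(n + 2) + n**4*factorial(n) + 5*n**3*factorial(n) + 10*n**2*factorial(n) + 10*n*factorial(n) + 4*factorial(n))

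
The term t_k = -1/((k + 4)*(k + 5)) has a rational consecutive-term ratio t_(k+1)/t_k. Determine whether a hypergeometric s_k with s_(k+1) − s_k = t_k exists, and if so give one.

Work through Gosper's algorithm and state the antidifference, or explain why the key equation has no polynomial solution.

t_(k+1)/t_k = (k + 4)/(k + 6).
Gosper form: A/B · C(k+1)/C(k) with A=k + 4, B=k + 6, C=1.
Key eq: (k + 4)·f(k+1) = (k + 5)·f(k) + (1).
Bound: deg f ≤ 1.
A polynomial solution: f(k) = k/4.
So s_k = (B(k−1)f/C)·t_k = (k*(k + 5)/4)·t_k = -k/(4*k + 16).
Verify: -1/(k**2 + 9*k + 20) matches t_k.

s_k = -k/(4*k + 16)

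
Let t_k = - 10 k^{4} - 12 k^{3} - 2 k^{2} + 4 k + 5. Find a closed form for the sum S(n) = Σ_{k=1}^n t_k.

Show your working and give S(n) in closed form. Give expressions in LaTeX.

Compute t_(k+1)/t_k: get (10*k**4 + 52*k**3 + 98*k**2 + 76*k + 15)/(10*k**4 + 12*k**3 + 2*k**2 - 4*k - 5).
Normal form (A,B,C) = (1, 1, k**4 + 6*k**3/5 + k**2/5 - 2*k/5 - 1/2).
f must satisfy (1)·f(k+1) − (1)·f(k) = k**4 + 6*k**3/5 + k**2/5 - 2*k/5 - 1/2.
Bound: deg f ≤ 5.
Solve for f: f(k) = k*(2*k**4 - 2*k**3 - 2*k**2 - 3)/10 (degree 5 ≤ 5).
Get s_k = R·t_k = k*(-2*k**4 + 2*k**3 + 2*k**2 + 3) with R(k) = B(k−1)f(k)/C(k) = k*(2*k**4 - 2*k**3 - 2*k**2 - 3)/(10*k**4 + 12*k**3 + 2*k**2 - 4*k - 5).
s_(k+1) − s_k = -10*k**4 - 12*k**3 - 2*k**2 + 4*k + 5 = t_k.
Telescope: S(n) = s_(n+1) − s_(1) = -2*n**5 - 8*n**4 - 10*n**3 - 2*n**2 + 7*n + 5 − (5) = n*(-2*n**4 - 8*n**3 - 10*n**2 - 2*n + 7).

S(n) = n \left(- 2 n^{4} - 8 n^{3} - 10 n^{2} - 2 n + 7\right)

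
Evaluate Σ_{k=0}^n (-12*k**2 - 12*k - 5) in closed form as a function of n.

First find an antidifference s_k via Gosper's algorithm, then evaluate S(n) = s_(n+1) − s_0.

t_(k+1)/t_k = (12*k**2 + 36*k + 29)/(12*k**2 + 12*k + 5).
Gosper form: A/B · C(k+1)/C(k) with A=1, B=1, C=k**2 + k + 5/12.
Set up (1)·f(k+1) − (1)·f(k) − (k**2 + k + 5/12) = 0.
From deg A=0, deg B=0, deg C=2: d=3.
Match coefficients ⇒ f(k) = k*(4*k**2 + 1)/12.
R(k) = B(k−1)·f(k)/C(k) = k*(4*k**2 + 1)/(12*k**2 + 12*k + 5); s_k = R·t_k = -4*k**3 - k.
s_(k+1) − s_k = -12*k**2 - 12*k - 5 = t_k.
Evaluate: s_(n+1) = -4*n**3 - 12*n**2 - 13*n - 5; subtract s_(0) = 0 ⇒ S(n) = -4*n**3 - 12*n**2 - 13*n - 5.

S(n) = -4*n**3 - 12*n**2 - 13*n - 5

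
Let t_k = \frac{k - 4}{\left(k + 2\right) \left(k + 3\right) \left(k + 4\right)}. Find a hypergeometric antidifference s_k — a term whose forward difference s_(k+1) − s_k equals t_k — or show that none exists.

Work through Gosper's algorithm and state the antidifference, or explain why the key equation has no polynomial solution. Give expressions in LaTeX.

The ratio is (k - 3)*(k + 2)/((k - 4)*(k + 5)).
A = k + 2, B = k + 5, C = k - 4.
Set up (k + 2)·f(k+1) − (k + 4)·f(k) − (k - 4) = 0.
deg f ≤ 2 (via 1,1,1).
Coefficient equations give f(k) = -k*(k + 11)/6.
So s_k = (B(k−1)f/C)·t_k = (-k*(k + 4)*(k + 11)/(6*(k - 4)))·t_k = k*(-k - 11)/(6*(k + 2)*(k + 3)).
Δs = (k - 4)/(k**3 + 9*k**2 + 26*k + 24), as required.

s_k = \frac{k \left(- k - 11\right)}{6 \left(k + 2\right) \left(k + 3\right)}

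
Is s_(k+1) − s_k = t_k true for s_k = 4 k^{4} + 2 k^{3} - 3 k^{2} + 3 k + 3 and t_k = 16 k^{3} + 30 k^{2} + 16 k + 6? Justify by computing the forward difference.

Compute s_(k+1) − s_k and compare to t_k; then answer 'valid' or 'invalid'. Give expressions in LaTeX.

s_(k+1) = 4*k**4 + 18*k**3 + 27*k**2 + 19*k + 9
s_(k+1) − s_k = 16*k**3 + 30*k**2 + 16*k + 6
(s_(k+1) − s_k) − t_k = 0

valid (s_(k+1) − s_k reduces to t_k)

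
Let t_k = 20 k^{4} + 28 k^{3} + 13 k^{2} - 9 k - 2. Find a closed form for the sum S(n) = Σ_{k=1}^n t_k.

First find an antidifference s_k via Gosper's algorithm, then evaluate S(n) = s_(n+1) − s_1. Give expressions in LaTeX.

Compute t_(k+1)/t_k: get (20*k**4 + 108*k**3 + 217*k**2 + 181*k + 50)/(20*k**4 + 28*k**3 + 13*k**2 - 9*k - 2).
Gosper form: A/B · C(k+1)/C(k) with A=1, B=1, C=k**4 + 7*k**3/5 + 13*k**2/20 - 9*k/20 - 1/10.
f must satisfy (1)·f(k+1) − (1)·f(k) = k**4 + 7*k**3/5 + 13*k**2/20 - 9*k/20 - 1/10.
Degrees (0,0,4) ⇒ d ≤ 5.
Solve for f: f(k) = k*(4*k**4 - 3*k**3 - 3*k**2 - 4*k + 4)/20 (degree 5 ≤ 5).
R(k) = B(k−1)·f(k)/C(k) = k*(4*k**4 - 3*k**3 - 3*k**2 - 4*k + 4)/(20*k**4 + 28*k**3 + 13*k**2 - 9*k - 2); s_k = R·t_k = k*(4*k**4 - 3*k**3 - 3*k**2 - 4*k + 4).
Check: Δs_k = 20*k**4 + 28*k**3 + 13*k**2 - 9*k - 2. ✓
Evaluate: s_(n+1) = 4*n**5 + 17*n**4 + 25*n**3 + 9*n**2 - 5*n - 2; subtract s_(1) = -2 ⇒ S(n) = n*(4*n**4 + 17*n**3 + 25*n**2 + 9*n - 5).

S(n) = n \left(4 n^{4} + 17 n^{3} + 25 n^{2} + 9 n - 5\right)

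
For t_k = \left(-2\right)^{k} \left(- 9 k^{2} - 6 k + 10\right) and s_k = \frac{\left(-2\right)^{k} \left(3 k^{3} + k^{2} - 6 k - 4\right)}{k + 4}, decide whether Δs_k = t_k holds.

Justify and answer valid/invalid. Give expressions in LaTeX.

s_(k+1) = (-2)**(k + 1)*(3*k**3 + 10*k**2 + 5*k - 6)/(k + 5)
s_(k+1) − s_k = (-2)**k*(-9*k**4 - 60*k**3 - 89*k**2 + 6*k + 68)/(k**2 + 9*k + 20)
(s_(k+1) − s_k) − t_k = (-2)**k*(27*k**3 + 135*k**2 + 36*k - 132)/(k**2 + 9*k + 20)

Invalid: residual \frac{\left(-2\right)^{k} \left(27 k^{3} + 135 k^{2} + 36 k - 132\right)}{k^{2} + 9 k + 20} ≠ 0.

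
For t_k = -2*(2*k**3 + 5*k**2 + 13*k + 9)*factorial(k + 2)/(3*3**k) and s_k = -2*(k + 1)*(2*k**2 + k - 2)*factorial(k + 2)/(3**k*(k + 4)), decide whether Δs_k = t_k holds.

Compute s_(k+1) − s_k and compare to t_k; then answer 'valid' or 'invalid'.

Invalid: residual 2*(k + 1)*(2*k**3 + 11*k**2 + 16*k + 42)*factorial(k + 2)/(3**k*(k + 4)*(k + 5)) ≠ 0.

s_(k+1) = -2*(k + 2)*(2*k**2 + 5*k + 1)*factorial(k + 3)/(3*3**k*(k + 5))
s_(k+1) − s_k = -2*(2*k**5 + 17*k**4 + 59*k**3 + 145*k**2 + 167*k + 54)*factorial(k + 2)/(3*3**k*(k + 4)*(k + 5))
(s_(k+1) − s_k) − t_k = 2*(k + 1)*(2*k**3 + 11*k**2 + 16*k + 42)*factorial(k + 2)/(3**k*(k + 4)*(k + 5))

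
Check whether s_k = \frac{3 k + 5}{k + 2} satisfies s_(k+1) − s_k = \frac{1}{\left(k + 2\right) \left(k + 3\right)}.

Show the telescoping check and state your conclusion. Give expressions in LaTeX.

s_(k+1) = (3*k + 8)/(k + 3)
s_(k+1) − s_k = 1/(k**2 + 5*k + 6)
(s_(k+1) − s_k) − t_k = 0

Valid: the claim telescopes to t_k.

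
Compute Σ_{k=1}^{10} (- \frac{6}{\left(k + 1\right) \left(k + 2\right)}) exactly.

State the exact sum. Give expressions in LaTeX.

Σ = -5/2

r(k) = (k + 1)/(k + 3) after simplifying.
Normal form (A,B,C) = (k + 1, k + 3, 1).
f must satisfy (k + 1)·f(k+1) − (k + 2)·f(k) = 1.
Bound: deg f ≤ 1.
Solve for f: f(k) = k (degree 1 ≤ 1).
So s_k = (B(k−1)f/C)·t_k = (k*(k + 2))·t_k = -6*k/(k + 1).
s_(k+1) − s_k = -6/(k**2 + 3*k + 2) = t_k.
Telescoping: Σ = s_(11) − s_(1) = -11/2 − (-3) = -5/2.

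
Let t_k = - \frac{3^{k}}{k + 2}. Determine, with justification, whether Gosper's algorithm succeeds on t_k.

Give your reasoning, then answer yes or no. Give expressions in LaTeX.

Step 1: r(k) = 3*(k + 2)/(k + 3).
So A=3*k + 6 and B=k + 3, with C=1.
f must satisfy (3*k + 6)·f(k+1) − (k + 2)·f(k) = 1.
From deg A=1, deg B=1, deg C=0: d=-1.
deg f ≤ -1 is impossible — no certificate.

No — key equation has no polynomial f.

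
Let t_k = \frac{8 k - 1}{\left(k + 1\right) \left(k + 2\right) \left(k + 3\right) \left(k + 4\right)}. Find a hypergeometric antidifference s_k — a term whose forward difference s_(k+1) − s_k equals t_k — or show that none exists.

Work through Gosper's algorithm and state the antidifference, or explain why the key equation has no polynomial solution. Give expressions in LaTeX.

s_k = \frac{k \left(k^{2} + 6 k - 13\right)}{6 \left(k + 1\right) \left(k + 2\right) \left(k + 3\right)}

r(k) = (k + 1)*(8*k + 7)/((k + 5)*(8*k - 1)) after simplifying.
Gosper form: A/B · C(k+1)/C(k) with A=k + 1, B=k + 5, C=k - 1/8.
Need (k + 1)·f(k+1) − (k + 4)·f(k) = k - 1/8.
Bound: deg f ≤ 3.
A polynomial solution: f(k) = k*(k**2 + 6*k - 13)/48.
So s_k = (B(k−1)f/C)·t_k = (k*(k + 4)*(k**2 + 6*k - 13)/(6*(8*k - 1)))·t_k = k*(k**2 + 6*k - 13)/(6*(k + 1)*(k + 2)*(k + 3)).
Δs = (8*k - 1)/(k**4 + 10*k**3 + 35*k**2 + 50*k + 24), as required.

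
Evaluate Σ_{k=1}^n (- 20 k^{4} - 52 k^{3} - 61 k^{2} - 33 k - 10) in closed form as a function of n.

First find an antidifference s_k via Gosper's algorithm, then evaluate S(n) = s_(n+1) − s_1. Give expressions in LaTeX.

Compute t_(k+1)/t_k: get (20*k**4 + 132*k**3 + 337*k**2 + 391*k + 176)/(20*k**4 + 52*k**3 + 61*k**2 + 33*k + 10).
A = 1, B = 1, C = k**4 + 13*k**3/5 + 61*k**2/20 + 33*k/20 + 1/2.
Key eq: (1)·f(k+1) = (1)·f(k) + (k**4 + 13*k**3/5 + 61*k**2/20 + 33*k/20 + 1/2).
Bound: deg f ≤ 5.
Coefficient equations give f(k) = k*(4*k**4 + 3*k**3 + k**2 - k + 3)/20.
So s_k = (B(k−1)f/C)·t_k = (k*(4*k**4 + 3*k**3 + k**2 - k + 3)/(20*k**4 + 52*k**3 + 61*k**2 + 33*k + 10))·t_k = k*(-4*k**4 - 3*k**3 - k**2 + k - 3).
Check: Δs_k = -20*k**4 - 52*k**3 - 61*k**2 - 33*k - 10. ✓
Telescope: S(n) = s_(n+1) − s_(1) = -4*n**5 - 23*n**4 - 53*n**3 - 60*n**2 - 36*n - 10 − (-10) = n*(-4*n**4 - 23*n**3 - 53*n**2 - 60*n - 36).

S(n) = n \left(- 4 n^{4} - 23 n^{3} - 53 n^{2} - 60 n - 36\right)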